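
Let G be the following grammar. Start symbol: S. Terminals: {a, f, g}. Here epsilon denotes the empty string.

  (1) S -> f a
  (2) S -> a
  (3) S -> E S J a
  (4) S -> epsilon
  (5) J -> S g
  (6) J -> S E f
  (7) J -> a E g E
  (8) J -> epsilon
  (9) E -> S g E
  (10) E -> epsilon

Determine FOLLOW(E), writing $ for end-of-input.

FIRST(S): from S->f a we get {f}; from S->a we get {a}; from S->E S J a we get {a, f, g}; from S->epsilon we get {epsilon}. So FIRST(S) = {epsilon, a, f, g}.
FIRST(E): from E->S g E we get {a, f, g}; from E->epsilon we get {epsilon}. So FIRST(E) = {epsilon, a, f, g}.
FIRST(J): from J->S g we get {a, f, g}; from J->S E f we get {a, f, g}; from J->a E g E we get {a}; from J->epsilon we get {epsilon}. So FIRST(J) = {epsilon, a, f, g}.
FOLLOW(S) includes $ since S is the start symbol.
FOLLOW(S): in S->E S J a, S is followed by J a with FIRST {a, f, g}; in J->S g, S is followed by g with FIRST {g}; in J->S E f, S is followed by E f with FIRST {a, f, g}; in E->S g E, S is followed by g E with FIRST {g}. Thus FOLLOW(S) = {$, a, f, g}.
FOLLOW(J): in S->E S J a, J is followed by a with FIRST {a}. Thus FOLLOW(J) = {a}.
FOLLOW(E): in S->E S J a, E is followed by S J a with FIRST {a, f, g}; in J->S E f, E is followed by f with FIRST {f}; in J->a E g E (occurrence 1), E is followed by g E with FIRST {g}; in J->a E g E (occurrence 2), the suffix after E is empty, so FOLLOW(E) ⊇ FOLLOW(J) = {a}; in E->S g E, the suffix after E is empty (adds nothing new). Thus FOLLOW(E) = {a, f, g}.

{a, f, g}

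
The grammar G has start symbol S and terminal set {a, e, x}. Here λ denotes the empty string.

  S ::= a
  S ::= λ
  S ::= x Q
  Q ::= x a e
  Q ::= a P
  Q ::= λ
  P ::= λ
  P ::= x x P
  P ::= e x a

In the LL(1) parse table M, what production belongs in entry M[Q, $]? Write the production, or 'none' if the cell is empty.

Q ::= λ

FIRST(S): from S::=a we get {a}; from S::=λ we get {λ}; from S::=x Q we get {x}. So FIRST(S) = {λ, a, x}.
FIRST(Q): from Q::=x a e we get {x}; from Q::=a P we get {a}; from Q::=λ we get {λ}. So FIRST(Q) = {λ, a, x}.
FIRST(P): from P::=λ we get {λ}; from P::=x x P we get {x}; from P::=e x a we get {e}. So FIRST(P) = {λ, e, x}.
FOLLOW(S) includes $ since S is the start symbol.
FOLLOW(S): S appears on no right-hand side. Thus FOLLOW(S) = {$}.
FOLLOW(Q): in S::=x Q, the suffix after Q is empty, so FOLLOW(Q) ⊇ FOLLOW(S) = {$}. Thus FOLLOW(Q) = {$}.
For Q ::= x a e: FIRST(x a e) = {x}, so it goes in M[Q, t] for t ∈ {x}.
For Q ::= a P: FIRST(a P) = {a}, so it goes in M[Q, t] for t ∈ {a}.
For Q ::= λ: FIRST(λ) = {λ}, so it goes in M[Q, t] for t ∈ {}; since λ ∈ FIRST, also for every t ∈ FOLLOW(Q) = {$}.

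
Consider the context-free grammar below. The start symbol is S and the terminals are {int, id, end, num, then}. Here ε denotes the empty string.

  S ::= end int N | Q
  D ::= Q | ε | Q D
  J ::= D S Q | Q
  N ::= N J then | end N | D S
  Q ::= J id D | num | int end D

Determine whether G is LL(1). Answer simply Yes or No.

No

FIRST(S) = {end, int, num}
FIRST(D) = {ε, end, int, num}
FIRST(J) = {end, int, num}
FIRST(N) = {end, int, num}
FIRST(Q) = {end, int, num}
FOLLOW(S) = {$, end, int, num}
FOLLOW(D) = {$, end, id, int, num, then}
FOLLOW(J) = {id, then}
FOLLOW(N) = {$, end, int, num}
FOLLOW(Q) = {$, end, id, int, num, then}
Cell M[D, end] receives both D ::= Q and D ::= ε and D ::= Q D — the grammar is not LL(1).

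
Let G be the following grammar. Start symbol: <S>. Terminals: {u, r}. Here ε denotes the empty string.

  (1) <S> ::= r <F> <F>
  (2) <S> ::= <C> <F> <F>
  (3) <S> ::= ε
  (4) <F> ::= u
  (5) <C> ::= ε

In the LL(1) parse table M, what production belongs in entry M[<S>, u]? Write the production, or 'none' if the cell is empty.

FIRST(<F>) = {u}
FIRST(<C>) = {ε}
FIRST(<S>) = {ε, r, u}  (via <C> <F> <F>)
FOLLOW(<S>) includes $ since <S> is the start symbol.
FOLLOW(<S>): <S> appears on no right-hand side. Thus FOLLOW(<S>) = {$}.
For <S> ::= r <F> <F>: FIRST(r <F> <F>) = {r}, so it goes in M[<S>, t] for t ∈ {r}.
For <S> ::= <C> <F> <F>: FIRST(<C> <F> <F>) = {u}, so it goes in M[<S>, t] for t ∈ {u}.
For <S> ::= ε: FIRST(ε) = {ε}, so it goes in M[<S>, t] for t ∈ {}; since ε ∈ FIRST, also for every t ∈ FOLLOW(<S>) = {$}.

<S> ::= <C> <F> <F>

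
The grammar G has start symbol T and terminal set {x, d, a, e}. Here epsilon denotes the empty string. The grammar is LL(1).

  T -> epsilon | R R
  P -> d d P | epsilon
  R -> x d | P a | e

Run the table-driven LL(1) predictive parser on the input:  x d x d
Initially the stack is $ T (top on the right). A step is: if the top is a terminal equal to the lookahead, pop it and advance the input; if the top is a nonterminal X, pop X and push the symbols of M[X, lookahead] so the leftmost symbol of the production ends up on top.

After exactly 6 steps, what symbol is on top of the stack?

d

     Stack    Input      Action
  1  $ T      x d x d $  expand T -> R R
  2  $ R R    x d x d $  expand R -> x d
  3  $ R d x  x d x d $  match x
  4  $ R d    d x d $    match d
  5  $ R      x d $      expand R -> x d
  6  $ d x    x d $      match x
Stack after step 6: $ d (top = d).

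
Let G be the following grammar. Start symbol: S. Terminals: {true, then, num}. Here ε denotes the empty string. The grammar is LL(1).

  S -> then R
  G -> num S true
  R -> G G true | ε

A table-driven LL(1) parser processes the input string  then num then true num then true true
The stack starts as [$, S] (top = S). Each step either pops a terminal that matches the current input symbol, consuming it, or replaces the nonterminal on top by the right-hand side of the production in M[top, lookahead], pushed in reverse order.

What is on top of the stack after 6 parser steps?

then

     Stack                Input                                    Action
  1  $ S                  then num then true num then true true $  expand S -> then R
  2  $ R then             then num then true num then true true $  match then
  3  $ R                  num then true num then true true $       expand R -> G G true
  4  $ true G G           num then true num then true true $       expand G -> num S true
  5  $ true G true S num  num then true num then true true $       match num
  6  $ true G true S      then true num then true true $           expand S -> then R
Stack after step 6: $ true G true R then (top = then).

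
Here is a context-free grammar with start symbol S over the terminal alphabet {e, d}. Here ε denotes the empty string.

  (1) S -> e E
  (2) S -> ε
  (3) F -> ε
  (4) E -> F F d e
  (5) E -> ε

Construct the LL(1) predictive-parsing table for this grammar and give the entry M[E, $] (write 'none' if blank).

FIRST(S) = {ε, e}
FIRST(F) = {ε}
FIRST(E) = {ε, d}  (via F F d e)
FOLLOW(S) includes $ since S is the start symbol.
FOLLOW(S): S appears on no right-hand side. Thus FOLLOW(S) = {$}.
FOLLOW(E): in S->e E, the suffix after E is empty, so FOLLOW(E) ⊇ FOLLOW(S) = {$}. Thus FOLLOW(E) = {$}.
For E -> F F d e: FIRST(F F d e) = {d}, so it goes in M[E, t] for t ∈ {d}.
For E -> ε: FIRST(ε) = {ε}, so it goes in M[E, t] for t ∈ {}; since ε ∈ FIRST, also for every t ∈ FOLLOW(E) = {$}.

E -> ε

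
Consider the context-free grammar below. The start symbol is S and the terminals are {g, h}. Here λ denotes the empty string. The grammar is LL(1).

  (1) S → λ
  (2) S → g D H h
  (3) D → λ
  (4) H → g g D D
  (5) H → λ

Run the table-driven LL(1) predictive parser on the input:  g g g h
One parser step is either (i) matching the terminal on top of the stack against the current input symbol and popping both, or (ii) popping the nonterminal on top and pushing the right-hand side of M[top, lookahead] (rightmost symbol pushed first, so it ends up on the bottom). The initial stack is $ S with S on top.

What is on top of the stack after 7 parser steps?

     Stack        Input      Action
  1  $ S          g g g h $  expand S → g D H h
  2  $ h H D g    g g g h $  match g
  3  $ h H D      g g h $    expand D → λ
  4  $ h H        g g h $    expand H → g g D D
  5  $ h D D g g  g g h $    match g
  6  $ h D D g    g h $      match g
  7  $ h D D      h $        expand D → λ
Stack after step 7: $ h D (top = D).

D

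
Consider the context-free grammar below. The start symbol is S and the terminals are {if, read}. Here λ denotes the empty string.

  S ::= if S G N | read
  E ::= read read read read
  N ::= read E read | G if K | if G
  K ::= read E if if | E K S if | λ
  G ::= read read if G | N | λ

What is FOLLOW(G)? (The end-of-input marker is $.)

FIRST(S) = {if, read}
FIRST(E) = {read}
FIRST(K) = {λ, read}  (via E K S if)
FIRST(N) = {if, read}  (via G if K)
FIRST(G) = {λ, if, read}  (via N)
FOLLOW(S) includes $ since S is the start symbol.
FOLLOW(S): in S::=if S G N, S is followed by G N with FIRST {if, read}; in K::=E K S if, S is followed by if with FIRST {if}. Thus FOLLOW(S) = {$, if, read}.
FOLLOW(E): in N::=read E read, E is followed by read with FIRST {read}; in K::=read E if if, E is followed by if if with FIRST {if}; in K::=E K S if, E is followed by K S if with FIRST {if, read}. Thus FOLLOW(E) = {if, read}.
FOLLOW(N): in S::=if S G N, the suffix after N is empty, so FOLLOW(N) ⊇ FOLLOW(S) = {$, if, read}; in G::=N, the suffix after N is empty, so FOLLOW(N) ⊇ FOLLOW(G) = {$, if, read}. Thus FOLLOW(N) = {$, if, read}.
FOLLOW(K): in N::=G if K, the suffix after K is empty, so FOLLOW(K) ⊇ FOLLOW(N) = {$, if, read}; in K::=E K S if, K is followed by S if with FIRST {if, read}. Thus FOLLOW(K) = {$, if, read}.
FOLLOW(G): in S::=if S G N, G is followed by N with FIRST {if, read}; in N::=G if K, G is followed by if K with FIRST {if}; in N::=if G, the suffix after G is empty, so FOLLOW(G) ⊇ FOLLOW(N) = {$, if, read}; in G::=read read if G, the suffix after G is empty (adds nothing new). Thus FOLLOW(G) = {$, if, read}.

{$, if, read}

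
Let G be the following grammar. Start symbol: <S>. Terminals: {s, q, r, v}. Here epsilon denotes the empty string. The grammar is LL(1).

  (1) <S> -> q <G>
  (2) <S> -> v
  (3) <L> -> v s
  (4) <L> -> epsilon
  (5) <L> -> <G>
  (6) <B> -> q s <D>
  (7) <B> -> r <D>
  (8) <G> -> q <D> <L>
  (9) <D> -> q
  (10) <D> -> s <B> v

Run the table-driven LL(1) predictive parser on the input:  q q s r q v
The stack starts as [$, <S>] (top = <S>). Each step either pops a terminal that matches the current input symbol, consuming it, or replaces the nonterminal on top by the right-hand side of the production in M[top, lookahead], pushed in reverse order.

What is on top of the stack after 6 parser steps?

step 1: stack=$ <S>  input=q q s r q v $  — expand <S> -> q <G>
step 2: stack=$ <G> q  input=q q s r q v $  — match q
step 3: stack=$ <G>  input=q s r q v $  — expand <G> -> q <D> <L>
step 4: stack=$ <L> <D> q  input=q s r q v $  — match q
step 5: stack=$ <L> <D>  input=s r q v $  — expand <D> -> s <B> v
step 6: stack=$ <L> v <B> s  input=s r q v $  — match s
Stack after step 6: $ <L> v <B> (top = <B>).

<B>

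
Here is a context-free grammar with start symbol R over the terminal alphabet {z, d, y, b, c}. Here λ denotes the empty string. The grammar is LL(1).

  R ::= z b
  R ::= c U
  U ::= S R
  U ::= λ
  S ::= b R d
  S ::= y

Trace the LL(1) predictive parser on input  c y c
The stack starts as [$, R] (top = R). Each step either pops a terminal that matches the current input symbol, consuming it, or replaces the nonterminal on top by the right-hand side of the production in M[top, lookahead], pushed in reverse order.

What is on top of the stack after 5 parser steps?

step 1: stack=$ R  input=c y c $  — expand R ::= c U
step 2: stack=$ U c  input=c y c $  — match c
step 3: stack=$ U  input=y c $  — expand U ::= S R
step 4: stack=$ R S  input=y c $  — expand S ::= y
step 5: stack=$ R y  input=y c $  — match y
Stack after step 5: $ R (top = R).

R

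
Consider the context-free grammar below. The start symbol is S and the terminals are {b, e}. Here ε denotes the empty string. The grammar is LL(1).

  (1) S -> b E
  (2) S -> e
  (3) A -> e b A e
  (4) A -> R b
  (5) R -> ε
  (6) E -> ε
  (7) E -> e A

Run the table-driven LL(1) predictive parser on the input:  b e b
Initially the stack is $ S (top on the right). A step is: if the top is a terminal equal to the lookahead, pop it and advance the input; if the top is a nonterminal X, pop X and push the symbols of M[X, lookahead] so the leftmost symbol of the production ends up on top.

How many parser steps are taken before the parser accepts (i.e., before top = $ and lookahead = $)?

     Stack  Input    Action
  1  $ S    b e b $  expand S -> b E
  2  $ E b  b e b $  match b
  3  $ E    e b $    expand E -> e A
  4  $ A e  e b $    match e
  5  $ A    b $      expand A -> R b
  6  $ b R  b $      expand R -> ε
  7  $ b    b $      match b
Accept reached after 7 steps.

7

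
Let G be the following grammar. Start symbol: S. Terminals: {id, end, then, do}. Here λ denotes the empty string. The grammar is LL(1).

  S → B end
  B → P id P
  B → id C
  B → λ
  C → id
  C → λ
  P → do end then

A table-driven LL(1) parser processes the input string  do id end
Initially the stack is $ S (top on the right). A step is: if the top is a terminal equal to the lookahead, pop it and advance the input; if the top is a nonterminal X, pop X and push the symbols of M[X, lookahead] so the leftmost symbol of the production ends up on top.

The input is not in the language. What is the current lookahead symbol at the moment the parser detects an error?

id

step 1: stack=$ S  input=do id end $  — expand S → B end
step 2: stack=$ end B  input=do id end $  — expand B → P id P
step 3: stack=$ end P id P  input=do id end $  — expand P → do end then
step 4: stack=$ end P id then end do  input=do id end $  — match do
step 5: stack=$ end P id then end  input=id end $  — error: top is terminal end but lookahead is id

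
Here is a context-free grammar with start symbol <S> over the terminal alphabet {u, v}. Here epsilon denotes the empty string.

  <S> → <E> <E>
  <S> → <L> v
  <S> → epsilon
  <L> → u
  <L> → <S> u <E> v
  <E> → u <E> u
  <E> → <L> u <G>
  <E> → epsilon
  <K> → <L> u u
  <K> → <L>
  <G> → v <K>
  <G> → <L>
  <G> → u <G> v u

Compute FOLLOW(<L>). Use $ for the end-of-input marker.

FIRST(<S>) = {epsilon, u}  (via <E> <E>, <L> v)
FIRST(<L>) = {u}  (via <S> u <E> v)
FIRST(<E>) = {epsilon, u}  (via <L> u <G>)
FIRST(<K>) = {u}  (via <L> u u, <L>)
FIRST(<G>) = {u, v}  (via <L>)
FOLLOW(<S>) includes $ since <S> is the start symbol.
FOLLOW(<S>): in <L>→<S> u <E> v, <S> is followed by u <E> v with FIRST {u}. Thus FOLLOW(<S>) = {$, u}.
FOLLOW(<E>): in <S>→<E> <E> (occurrence 1), <E> is followed by <E> with FIRST {epsilon, u}; in <S>→<E> <E> (occurrence 1), the suffix after <E> is nullable, so FOLLOW(<E>) ⊇ FOLLOW(<S>) = {$, u}; in <S>→<E> <E> (occurrence 2), the suffix after <E> is empty, so FOLLOW(<E>) ⊇ FOLLOW(<S>) = {$, u}; in <L>→<S> u <E> v, <E> is followed by v with FIRST {v}; in <E>→u <E> u, <E> is followed by u with FIRST {u}. Thus FOLLOW(<E>) = {$, u, v}.
FOLLOW(<G>): in <E>→<L> u <G>, the suffix after <G> is empty, so FOLLOW(<G>) ⊇ FOLLOW(<E>) = {$, u, v}; in <G>→u <G> v u, <G> is followed by v u with FIRST {v}. Thus FOLLOW(<G>) = {$, u, v}.
FOLLOW(<K>): in <G>→v <K>, the suffix after <K> is empty, so FOLLOW(<K>) ⊇ FOLLOW(<G>) = {$, u, v}. Thus FOLLOW(<K>) = {$, u, v}.
FOLLOW(<L>): in <S>→<L> v, <L> is followed by v with FIRST {v}; in <E>→<L> u <G>, <L> is followed by u <G> with FIRST {u}; in <K>→<L> u u, <L> is followed by u u with FIRST {u}; in <K>→<L>, the suffix after <L> is empty, so FOLLOW(<L>) ⊇ FOLLOW(<K>) = {$, u, v}; in <G>→<L>, the suffix after <L> is empty, so FOLLOW(<L>) ⊇ FOLLOW(<G>) = {$, u, v}. Thus FOLLOW(<L>) = {$, u, v}.

{$, u, v}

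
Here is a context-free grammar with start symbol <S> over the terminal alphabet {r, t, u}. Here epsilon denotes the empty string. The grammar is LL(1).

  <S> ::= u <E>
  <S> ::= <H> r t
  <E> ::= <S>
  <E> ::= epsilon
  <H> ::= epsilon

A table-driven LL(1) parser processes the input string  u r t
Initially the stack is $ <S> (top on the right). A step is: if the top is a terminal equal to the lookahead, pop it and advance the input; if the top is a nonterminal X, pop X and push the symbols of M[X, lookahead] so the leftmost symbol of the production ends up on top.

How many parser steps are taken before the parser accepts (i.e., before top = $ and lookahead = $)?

     Stack      Input    Action
  1  $ <S>      u r t $  expand <S> ::= u <E>
  2  $ <E> u    u r t $  match u
  3  $ <E>      r t $    expand <E> ::= <S>
  4  $ <S>      r t $    expand <S> ::= <H> r t
  5  $ t r <H>  r t $    expand <H> ::= epsilon
  6  $ t r      r t $    match r
  7  $ t        t $      match t
Accept reached after 7 steps.

7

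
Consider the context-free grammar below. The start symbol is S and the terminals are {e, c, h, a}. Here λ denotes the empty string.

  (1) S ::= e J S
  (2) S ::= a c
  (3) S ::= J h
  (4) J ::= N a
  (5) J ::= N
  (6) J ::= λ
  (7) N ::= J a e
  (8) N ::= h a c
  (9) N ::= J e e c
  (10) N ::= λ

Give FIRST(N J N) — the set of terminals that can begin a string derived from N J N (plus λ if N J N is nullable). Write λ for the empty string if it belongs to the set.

FIRST(S): from S::=e J S we get {e}; from S::=a c we get {a}; from S::=J h we get {a, e, h}. So FIRST(S) = {a, e, h}.
FIRST(J): from J::=N a we get {a, e, h}; from J::=N we get {λ, a, e, h}; from J::=λ we get {λ}. So FIRST(J) = {λ, a, e, h}.
FIRST(N): from N::=J a e we get {a, e, h}; from N::=h a c we get {h}; from N::=J e e c we get {a, e, h}; from N::=λ we get {λ}. So FIRST(N) = {λ, a, e, h}.
FIRST(N J N): take FIRST of each symbol in turn, carrying on past any symbol whose FIRST contains λ; result {λ, a, e, h}.

{λ, a, e, h}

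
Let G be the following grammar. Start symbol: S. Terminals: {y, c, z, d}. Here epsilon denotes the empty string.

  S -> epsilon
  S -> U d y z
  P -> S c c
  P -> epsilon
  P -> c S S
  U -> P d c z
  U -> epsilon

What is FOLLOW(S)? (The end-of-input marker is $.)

FIRST(S) = {epsilon, c, d}  (via U d y z)
FIRST(P) = {epsilon, c, d}  (via S c c)
FIRST(U) = {epsilon, c, d}  (via P d c z)
FOLLOW(S) includes $ since S is the start symbol.
FOLLOW(P): in U->P d c z, P is followed by d c z with FIRST {d}. Thus FOLLOW(P) = {d}.
FOLLOW(S): in P->S c c, S is followed by c c with FIRST {c}; in P->c S S (occurrence 1), S is followed by S with FIRST {epsilon, c, d}; in P->c S S (occurrence 1), the suffix after S is nullable, so FOLLOW(S) ⊇ FOLLOW(P) = {d}; in P->c S S (occurrence 2), the suffix after S is empty, so FOLLOW(S) ⊇ FOLLOW(P) = {d}. Thus FOLLOW(S) = {$, c, d}.
FOLLOW(U): in S->U d y z, U is followed by d y z with FIRST {d}. Thus FOLLOW(U) = {d}.

{$, c, d}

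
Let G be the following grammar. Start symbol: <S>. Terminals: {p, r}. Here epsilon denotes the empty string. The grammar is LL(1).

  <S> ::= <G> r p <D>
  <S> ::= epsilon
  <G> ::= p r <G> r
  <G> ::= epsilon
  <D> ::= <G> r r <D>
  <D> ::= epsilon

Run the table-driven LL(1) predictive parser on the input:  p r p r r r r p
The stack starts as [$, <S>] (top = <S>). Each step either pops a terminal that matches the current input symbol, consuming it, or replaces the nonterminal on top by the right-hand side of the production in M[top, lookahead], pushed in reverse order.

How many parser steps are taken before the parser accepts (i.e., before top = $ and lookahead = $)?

13

      Stack                  Input              Action
   1  $ <S>                  p r p r r r r p $  expand <S> ::= <G> r p <D>
   2  $ <D> p r <G>          p r p r r r r p $  expand <G> ::= p r <G> r
   3  $ <D> p r r <G> r p    p r p r r r r p $  match p
   4  $ <D> p r r <G> r      r p r r r r p $    match r
   5  $ <D> p r r <G>        p r r r r p $      expand <G> ::= p r <G> r
   6  $ <D> p r r r <G> r p  p r r r r p $      match p
   7  $ <D> p r r r <G> r    r r r r p $        match r
   8  $ <D> p r r r <G>      r r r p $          expand <G> ::= epsilon
   9  $ <D> p r r r          r r r p $          match r
  10  $ <D> p r r            r r p $            match r
  11  $ <D> p r              r p $              match r
  12  $ <D> p                p $                match p
  13  $ <D>                  $                  expand <D> ::= epsilon
Accept reached after 13 steps.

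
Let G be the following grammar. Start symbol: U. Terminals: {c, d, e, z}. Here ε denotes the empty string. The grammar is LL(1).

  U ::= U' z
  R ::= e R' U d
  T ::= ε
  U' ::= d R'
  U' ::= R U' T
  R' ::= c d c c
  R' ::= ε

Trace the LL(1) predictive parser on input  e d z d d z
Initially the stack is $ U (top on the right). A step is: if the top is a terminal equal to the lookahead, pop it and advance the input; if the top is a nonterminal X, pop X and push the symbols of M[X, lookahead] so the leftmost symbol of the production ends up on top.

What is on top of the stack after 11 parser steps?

U'

step 1: stack=$ U  input=e d z d d z $  — expand U ::= U' z
step 2: stack=$ z U'  input=e d z d d z $  — expand U' ::= R U' T
step 3: stack=$ z T U' R  input=e d z d d z $  — expand R ::= e R' U d
step 4: stack=$ z T U' d U R' e  input=e d z d d z $  — match e
step 5: stack=$ z T U' d U R'  input=d z d d z $  — expand R' ::= ε
step 6: stack=$ z T U' d U  input=d z d d z $  — expand U ::= U' z
step 7: stack=$ z T U' d z U'  input=d z d d z $  — expand U' ::= d R'
step 8: stack=$ z T U' d z R' d  input=d z d d z $  — match d
step 9: stack=$ z T U' d z R'  input=z d d z $  — expand R' ::= ε
step 10: stack=$ z T U' d z  input=z d d z $  — match z
step 11: stack=$ z T U' d  input=d d z $  — match d
Stack after step 11: $ z T U' (top = U').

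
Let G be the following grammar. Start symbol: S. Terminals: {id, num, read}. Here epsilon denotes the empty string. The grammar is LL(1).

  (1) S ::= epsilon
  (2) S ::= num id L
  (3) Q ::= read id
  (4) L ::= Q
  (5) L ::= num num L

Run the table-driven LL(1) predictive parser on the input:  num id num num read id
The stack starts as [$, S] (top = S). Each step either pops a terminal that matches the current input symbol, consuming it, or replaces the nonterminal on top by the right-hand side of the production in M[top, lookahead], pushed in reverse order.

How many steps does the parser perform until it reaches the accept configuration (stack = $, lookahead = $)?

step 1: stack=$ S  input=num id num num read id $  — expand S ::= num id L
step 2: stack=$ L id num  input=num id num num read id $  — match num
step 3: stack=$ L id  input=id num num read id $  — match id
step 4: stack=$ L  input=num num read id $  — expand L ::= num num L
step 5: stack=$ L num num  input=num num read id $  — match num
step 6: stack=$ L num  input=num read id $  — match num
step 7: stack=$ L  input=read id $  — expand L ::= Q
step 8: stack=$ Q  input=read id $  — expand Q ::= read id
step 9: stack=$ id read  input=read id $  — match read
step 10: stack=$ id  input=id $  — match id
Accept reached after 10 steps.

10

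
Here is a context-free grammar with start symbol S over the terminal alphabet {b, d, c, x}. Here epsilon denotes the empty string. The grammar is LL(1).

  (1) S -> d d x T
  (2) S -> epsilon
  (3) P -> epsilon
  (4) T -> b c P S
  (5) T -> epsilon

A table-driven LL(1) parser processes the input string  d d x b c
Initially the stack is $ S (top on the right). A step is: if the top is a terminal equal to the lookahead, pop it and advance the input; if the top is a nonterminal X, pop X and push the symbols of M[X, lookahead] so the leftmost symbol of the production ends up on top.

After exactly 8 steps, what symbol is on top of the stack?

S

step 1: stack=$ S  input=d d x b c $  — expand S -> d d x T
step 2: stack=$ T x d d  input=d d x b c $  — match d
step 3: stack=$ T x d  input=d x b c $  — match d
step 4: stack=$ T x  input=x b c $  — match x
step 5: stack=$ T  input=b c $  — expand T -> b c P S
step 6: stack=$ S P c b  input=b c $  — match b
step 7: stack=$ S P c  input=c $  — match c
step 8: stack=$ S P  input=$  — expand P -> epsilon
Stack after step 8: $ S (top = S).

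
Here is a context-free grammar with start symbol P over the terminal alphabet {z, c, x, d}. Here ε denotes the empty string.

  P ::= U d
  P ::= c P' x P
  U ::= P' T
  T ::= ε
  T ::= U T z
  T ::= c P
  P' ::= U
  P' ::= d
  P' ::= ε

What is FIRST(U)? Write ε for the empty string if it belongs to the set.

{ε, c, d, z}

FIRST(P): from P::=U d we get {c, d, z}; from P::=c P' x P we get {c}. So FIRST(P) = {c, d, z}.
FIRST(U): from U::=P' T we get {ε, c, d, z}. So FIRST(U) = {ε, c, d, z}.
FIRST(T): from T::=ε we get {ε}; from T::=U T z we get {c, d, z}; from T::=c P we get {c}. So FIRST(T) = {ε, c, d, z}.
FIRST(P'): from P'::=U we get {ε, c, d, z}; from P'::=d we get {d}; from P'::=ε we get {ε}. So FIRST(P') = {ε, c, d, z}.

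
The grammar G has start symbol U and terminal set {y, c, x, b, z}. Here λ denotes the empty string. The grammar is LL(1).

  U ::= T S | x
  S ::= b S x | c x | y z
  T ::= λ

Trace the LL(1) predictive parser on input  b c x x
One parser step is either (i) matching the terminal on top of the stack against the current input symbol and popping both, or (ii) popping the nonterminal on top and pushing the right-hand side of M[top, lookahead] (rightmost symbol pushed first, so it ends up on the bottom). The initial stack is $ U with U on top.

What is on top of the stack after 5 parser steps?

c

step 1: stack=$ U  input=b c x x $  — expand U ::= T S
step 2: stack=$ S T  input=b c x x $  — expand T ::= λ
step 3: stack=$ S  input=b c x x $  — expand S ::= b S x
step 4: stack=$ x S b  input=b c x x $  — match b
step 5: stack=$ x S  input=c x x $  — expand S ::= c x
Stack after step 5: $ x x c (top = c).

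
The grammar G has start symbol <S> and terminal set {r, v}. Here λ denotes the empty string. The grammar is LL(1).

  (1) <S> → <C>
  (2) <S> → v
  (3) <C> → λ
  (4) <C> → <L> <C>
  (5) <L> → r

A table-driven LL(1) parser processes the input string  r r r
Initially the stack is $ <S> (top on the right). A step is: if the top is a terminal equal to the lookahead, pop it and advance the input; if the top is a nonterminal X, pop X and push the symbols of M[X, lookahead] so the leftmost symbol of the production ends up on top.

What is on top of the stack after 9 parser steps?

     Stack      Input    Action
  1  $ <S>      r r r $  expand <S> → <C>
  2  $ <C>      r r r $  expand <C> → <L> <C>
  3  $ <C> <L>  r r r $  expand <L> → r
  4  $ <C> r    r r r $  match r
  5  $ <C>      r r $    expand <C> → <L> <C>
  6  $ <C> <L>  r r $    expand <L> → r
  7  $ <C> r    r r $    match r
  8  $ <C>      r $      expand <C> → <L> <C>
  9  $ <C> <L>  r $      expand <L> → r
Stack after step 9: $ <C> r (top = r).

r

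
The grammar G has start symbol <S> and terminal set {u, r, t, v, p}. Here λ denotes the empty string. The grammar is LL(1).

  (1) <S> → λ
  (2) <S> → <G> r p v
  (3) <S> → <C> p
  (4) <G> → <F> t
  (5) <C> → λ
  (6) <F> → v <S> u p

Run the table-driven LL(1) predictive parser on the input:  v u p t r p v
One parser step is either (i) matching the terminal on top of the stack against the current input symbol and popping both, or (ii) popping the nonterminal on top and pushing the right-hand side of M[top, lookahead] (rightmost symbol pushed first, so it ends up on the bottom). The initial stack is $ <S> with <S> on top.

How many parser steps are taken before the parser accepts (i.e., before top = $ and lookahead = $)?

11

step 1: stack=$ <S>  input=v u p t r p v $  — expand <S> → <G> r p v
step 2: stack=$ v p r <G>  input=v u p t r p v $  — expand <G> → <F> t
step 3: stack=$ v p r t <F>  input=v u p t r p v $  — expand <F> → v <S> u p
step 4: stack=$ v p r t p u <S> v  input=v u p t r p v $  — match v
step 5: stack=$ v p r t p u <S>  input=u p t r p v $  — expand <S> → λ
step 6: stack=$ v p r t p u  input=u p t r p v $  — match u
step 7: stack=$ v p r t p  input=p t r p v $  — match p
step 8: stack=$ v p r t  input=t r p v $  — match t
step 9: stack=$ v p r  input=r p v $  — match r
step 10: stack=$ v p  input=p v $  — match p
step 11: stack=$ v  input=v $  — match v
Accept reached after 11 steps.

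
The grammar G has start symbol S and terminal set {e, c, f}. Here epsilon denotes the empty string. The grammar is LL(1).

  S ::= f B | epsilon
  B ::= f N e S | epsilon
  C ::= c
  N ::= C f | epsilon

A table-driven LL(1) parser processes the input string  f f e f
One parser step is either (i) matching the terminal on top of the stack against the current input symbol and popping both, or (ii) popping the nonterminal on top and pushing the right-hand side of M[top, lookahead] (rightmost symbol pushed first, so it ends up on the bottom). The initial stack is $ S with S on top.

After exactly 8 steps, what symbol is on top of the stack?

step 1: stack=$ S  input=f f e f $  — expand S ::= f B
step 2: stack=$ B f  input=f f e f $  — match f
step 3: stack=$ B  input=f e f $  — expand B ::= f N e S
step 4: stack=$ S e N f  input=f e f $  — match f
step 5: stack=$ S e N  input=e f $  — expand N ::= epsilon
step 6: stack=$ S e  input=e f $  — match e
step 7: stack=$ S  input=f $  — expand S ::= f B
step 8: stack=$ B f  input=f $  — match f
Stack after step 8: $ B (top = B).

B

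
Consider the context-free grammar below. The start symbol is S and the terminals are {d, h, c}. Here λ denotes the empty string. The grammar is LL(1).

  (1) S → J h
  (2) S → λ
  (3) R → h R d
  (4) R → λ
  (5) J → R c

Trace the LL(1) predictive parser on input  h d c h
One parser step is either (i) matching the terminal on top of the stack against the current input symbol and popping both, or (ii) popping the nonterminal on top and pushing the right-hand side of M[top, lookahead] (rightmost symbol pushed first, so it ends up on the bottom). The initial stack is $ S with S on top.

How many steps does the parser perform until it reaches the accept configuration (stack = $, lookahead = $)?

8

     Stack        Input      Action
  1  $ S          h d c h $  expand S → J h
  2  $ h J        h d c h $  expand J → R c
  3  $ h c R      h d c h $  expand R → h R d
  4  $ h c d R h  h d c h $  match h
  5  $ h c d R    d c h $    expand R → λ
  6  $ h c d      d c h $    match d
  7  $ h c        c h $      match c
  8  $ h          h $        match h
Accept reached after 8 steps.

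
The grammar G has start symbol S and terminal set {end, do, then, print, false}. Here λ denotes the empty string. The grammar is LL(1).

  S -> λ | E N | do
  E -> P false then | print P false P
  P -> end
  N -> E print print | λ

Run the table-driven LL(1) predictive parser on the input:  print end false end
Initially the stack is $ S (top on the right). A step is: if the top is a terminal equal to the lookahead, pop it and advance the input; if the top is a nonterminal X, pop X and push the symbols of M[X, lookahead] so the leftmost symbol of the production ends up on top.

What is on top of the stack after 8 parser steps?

     Stack                Input                  Action
  1  $ S                  print end false end $  expand S -> E N
  2  $ N E                print end false end $  expand E -> print P false P
  3  $ N P false P print  print end false end $  match print
  4  $ N P false P        end false end $        expand P -> end
  5  $ N P false end      end false end $        match end
  6  $ N P false          false end $            match false
  7  $ N P                end $                  expand P -> end
  8  $ N end              end $                  match end
Stack after step 8: $ N (top = N).

N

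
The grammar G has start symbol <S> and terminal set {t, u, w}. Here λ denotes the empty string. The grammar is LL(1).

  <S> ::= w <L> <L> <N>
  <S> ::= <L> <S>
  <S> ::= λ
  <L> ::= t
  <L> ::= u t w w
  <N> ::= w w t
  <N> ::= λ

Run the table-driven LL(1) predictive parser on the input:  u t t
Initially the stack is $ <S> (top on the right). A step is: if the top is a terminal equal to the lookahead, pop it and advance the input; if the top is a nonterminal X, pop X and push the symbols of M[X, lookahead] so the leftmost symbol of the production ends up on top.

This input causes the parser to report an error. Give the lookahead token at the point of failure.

     Stack          Input    Action
  1  $ <S>          u t t $  expand <S> ::= <L> <S>
  2  $ <S> <L>      u t t $  expand <L> ::= u t w w
  3  $ <S> w w t u  u t t $  match u
  4  $ <S> w w t    t t $    match t
  5  $ <S> w w      t $      error: top is terminal w but lookahead is t

t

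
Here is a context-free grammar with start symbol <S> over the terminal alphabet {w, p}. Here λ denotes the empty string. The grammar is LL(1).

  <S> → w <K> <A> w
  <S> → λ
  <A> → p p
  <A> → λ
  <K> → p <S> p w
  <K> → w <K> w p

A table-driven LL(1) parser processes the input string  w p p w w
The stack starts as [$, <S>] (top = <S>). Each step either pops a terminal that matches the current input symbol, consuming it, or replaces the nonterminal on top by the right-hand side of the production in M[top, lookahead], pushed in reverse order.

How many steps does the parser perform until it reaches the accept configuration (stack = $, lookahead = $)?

     Stack              Input        Action
  1  $ <S>              w p p w w $  expand <S> → w <K> <A> w
  2  $ w <A> <K> w      w p p w w $  match w
  3  $ w <A> <K>        p p w w $    expand <K> → p <S> p w
  4  $ w <A> w p <S> p  p p w w $    match p
  5  $ w <A> w p <S>    p w w $      expand <S> → λ
  6  $ w <A> w p        p w w $      match p
  7  $ w <A> w          w w $        match w
  8  $ w <A>            w $          expand <A> → λ
  9  $ w                w $          match w
Accept reached after 9 steps.

9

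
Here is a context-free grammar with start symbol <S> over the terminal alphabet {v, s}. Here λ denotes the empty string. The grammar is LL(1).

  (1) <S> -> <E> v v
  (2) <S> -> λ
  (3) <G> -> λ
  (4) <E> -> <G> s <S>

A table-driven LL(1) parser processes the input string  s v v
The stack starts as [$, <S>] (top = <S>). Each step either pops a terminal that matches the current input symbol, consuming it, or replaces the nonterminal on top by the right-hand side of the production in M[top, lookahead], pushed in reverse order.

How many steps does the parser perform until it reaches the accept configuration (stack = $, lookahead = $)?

7

step 1: stack=$ <S>  input=s v v $  — expand <S> -> <E> v v
step 2: stack=$ v v <E>  input=s v v $  — expand <E> -> <G> s <S>
step 3: stack=$ v v <S> s <G>  input=s v v $  — expand <G> -> λ
step 4: stack=$ v v <S> s  input=s v v $  — match s
step 5: stack=$ v v <S>  input=v v $  — expand <S> -> λ
step 6: stack=$ v v  input=v v $  — match v
step 7: stack=$ v  input=v $  — match v
Accept reached after 7 steps.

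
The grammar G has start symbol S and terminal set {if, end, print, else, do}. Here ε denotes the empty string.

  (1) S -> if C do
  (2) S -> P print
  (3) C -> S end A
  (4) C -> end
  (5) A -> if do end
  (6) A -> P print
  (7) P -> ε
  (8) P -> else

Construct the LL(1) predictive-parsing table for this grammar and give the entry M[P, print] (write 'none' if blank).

P -> ε

FIRST(P) = {ε, else}
FIRST(S) = {else, if, print}  (via P print)
FIRST(A) = {else, if, print}  (via P print)
FIRST(C) = {else, end, if, print}  (via S end A)
FOLLOW(S) includes $ since S is the start symbol.
FOLLOW(P): in S->P print, P is followed by print with FIRST {print}; in A->P print, P is followed by print with FIRST {print}. Thus FOLLOW(P) = {print}.
For P -> ε: FIRST(ε) = {ε}, so it goes in M[P, t] for t ∈ {}; since ε ∈ FIRST, also for every t ∈ FOLLOW(P) = {print}.
For P -> else: FIRST(else) = {else}, so it goes in M[P, t] for t ∈ {else}.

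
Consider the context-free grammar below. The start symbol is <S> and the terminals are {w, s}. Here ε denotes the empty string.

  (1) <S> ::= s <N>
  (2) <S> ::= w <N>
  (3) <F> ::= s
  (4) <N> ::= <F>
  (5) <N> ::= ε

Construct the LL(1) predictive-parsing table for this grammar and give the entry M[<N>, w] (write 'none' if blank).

FIRST(<S>) = {s, w}
FIRST(<F>) = {s}
FIRST(<N>) = {ε, s}  (via <F>)
FOLLOW(<S>) includes $ since <S> is the start symbol.
FOLLOW(<S>): <S> appears on no right-hand side. Thus FOLLOW(<S>) = {$}.
FOLLOW(<N>): in <S>::=s <N>, the suffix after <N> is empty, so FOLLOW(<N>) ⊇ FOLLOW(<S>) = {$}; in <S>::=w <N>, the suffix after <N> is empty, so FOLLOW(<N>) ⊇ FOLLOW(<S>) = {$}. Thus FOLLOW(<N>) = {$}.
For <N> ::= <F>: FIRST(<F>) = {s}, so it goes in M[<N>, t] for t ∈ {s}.
For <N> ::= ε: FIRST(ε) = {ε}, so it goes in M[<N>, t] for t ∈ {}; since ε ∈ FIRST, also for every t ∈ FOLLOW(<N>) = {$}.
None of these place a production in M[<N>, w].

none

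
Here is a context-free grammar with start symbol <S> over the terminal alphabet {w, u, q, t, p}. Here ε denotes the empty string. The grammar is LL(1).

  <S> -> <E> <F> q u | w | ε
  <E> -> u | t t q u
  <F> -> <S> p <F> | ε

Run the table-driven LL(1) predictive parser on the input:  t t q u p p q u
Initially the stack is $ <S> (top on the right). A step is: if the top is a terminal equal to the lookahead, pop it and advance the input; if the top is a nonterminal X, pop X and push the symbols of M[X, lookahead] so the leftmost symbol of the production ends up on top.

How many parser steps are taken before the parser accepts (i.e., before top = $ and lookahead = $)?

15

      Stack              Input              Action
   1  $ <S>              t t q u p p q u $  expand <S> -> <E> <F> q u
   2  $ u q <F> <E>      t t q u p p q u $  expand <E> -> t t q u
   3  $ u q <F> u q t t  t t q u p p q u $  match t
   4  $ u q <F> u q t    t q u p p q u $    match t
   5  $ u q <F> u q      q u p p q u $      match q
   6  $ u q <F> u        u p p q u $        match u
   7  $ u q <F>          p p q u $          expand <F> -> <S> p <F>
   8  $ u q <F> p <S>    p p q u $          expand <S> -> ε
   9  $ u q <F> p        p p q u $          match p
  10  $ u q <F>          p q u $            expand <F> -> <S> p <F>
  11  $ u q <F> p <S>    p q u $            expand <S> -> ε
  12  $ u q <F> p        p q u $            match p
  13  $ u q <F>          q u $              expand <F> -> ε
  14  $ u q              q u $              match q
  15  $ u                u $                match u
Accept reached after 15 steps.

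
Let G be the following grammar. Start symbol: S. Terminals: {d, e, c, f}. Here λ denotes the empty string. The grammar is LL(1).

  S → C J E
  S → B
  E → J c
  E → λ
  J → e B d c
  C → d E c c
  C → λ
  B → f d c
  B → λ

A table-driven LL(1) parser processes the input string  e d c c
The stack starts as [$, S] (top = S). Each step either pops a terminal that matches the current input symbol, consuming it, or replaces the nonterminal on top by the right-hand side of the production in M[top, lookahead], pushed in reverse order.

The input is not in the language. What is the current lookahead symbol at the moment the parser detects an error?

step 1: stack=$ S  input=e d c c $  — expand S → C J E
step 2: stack=$ E J C  input=e d c c $  — expand C → λ
step 3: stack=$ E J  input=e d c c $  — expand J → e B d c
step 4: stack=$ E c d B e  input=e d c c $  — match e
step 5: stack=$ E c d B  input=d c c $  — expand B → λ
step 6: stack=$ E c d  input=d c c $  — match d
step 7: stack=$ E c  input=c c $  — match c
step 8: stack=$ E  input=c $  — expand E → λ
step 9: stack=$  input=c $  — error: stack empty but input remains

c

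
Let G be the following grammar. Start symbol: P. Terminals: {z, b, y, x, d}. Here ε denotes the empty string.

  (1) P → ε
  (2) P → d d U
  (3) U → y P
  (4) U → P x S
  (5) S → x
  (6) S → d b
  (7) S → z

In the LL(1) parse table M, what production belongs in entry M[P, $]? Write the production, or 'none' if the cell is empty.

P → ε

FIRST(P): from P→ε we get {ε}; from P→d d U we get {d}. So FIRST(P) = {ε, d}.
FIRST(S): from S→x we get {x}; from S→d b we get {d}; from S→z we get {z}. So FIRST(S) = {d, x, z}.
FIRST(U): from U→y P we get {y}; from U→P x S we get {d, x}. So FIRST(U) = {d, x, y}.
FOLLOW(P) includes $ since P is the start symbol.
FOLLOW(P): in U→y P, the suffix after P is empty, so FOLLOW(P) ⊇ FOLLOW(U) = {$, x}; in U→P x S, P is followed by x S with FIRST {x}. Thus FOLLOW(P) = {$, x}.
FOLLOW(U): in P→d d U, the suffix after U is empty, so FOLLOW(U) ⊇ FOLLOW(P) = {$, x}. Thus FOLLOW(U) = {$, x}.
For P → ε: FIRST(ε) = {ε}, so it goes in M[P, t] for t ∈ {}; since ε ∈ FIRST, also for every t ∈ FOLLOW(P) = {$, x}.
For P → d d U: FIRST(d d U) = {d}, so it goes in M[P, t] for t ∈ {d}.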